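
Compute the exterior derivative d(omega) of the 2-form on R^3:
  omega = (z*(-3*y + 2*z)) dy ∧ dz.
d(omega) = 0

For a 2-form omega = sum_{i<j} g_{ij} dx_i ∧ dx_j, the exterior derivative is
  d(omega) = sum_{i<j} d(g_{ij}) ∧ dx_i ∧ dx_j = sum_{i<j, k} (∂g_{ij}/∂x_k) dx_k ∧ dx_i ∧ dx_j.
Expand each term, using dx_k ∧ dx_i ∧ dx_j = sgn(permutation) dx_{(a)} ∧ dx_{(b)} ∧ dx_{(c)} with (a < b < c) sorted:

Collecting like 3-forms: d(omega) = 0.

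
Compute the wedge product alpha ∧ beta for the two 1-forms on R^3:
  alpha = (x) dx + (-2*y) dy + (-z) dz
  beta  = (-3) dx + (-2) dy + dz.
alpha ∧ beta = (-2*x - 6*y) dx ∧ dy + (x - 3*z) dx ∧ dz + (-2*y - 2*z) dy ∧ dz

Distribute the wedge, using dx_i ∧ dx_j = -dx_j ∧ dx_i and dx_i ∧ dx_i = 0. For each pair (i, j) with i < j, the coefficient of dx_i ∧ dx_j in alpha ∧ beta is (alpha_i * beta_j - alpha_j * beta_i). Collecting: alpha ∧ beta = (-2*x - 6*y) dx ∧ dy + (x - 3*z) dx ∧ dz + (-2*y - 2*z) dy ∧ dz.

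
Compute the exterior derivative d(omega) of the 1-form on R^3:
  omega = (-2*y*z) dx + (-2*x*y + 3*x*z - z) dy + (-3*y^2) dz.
d(omega) = (-2*y + 5*z) dx ∧ dy + (2*y) dx ∧ dz + (-3*x - 6*y + 1) dy ∧ dz

For a 1-form omega = sum_i f_i dx_i, the exterior derivative is
  d(omega) = sum_{i < j} (∂f_j/∂x_i - ∂f_i/∂x_j) dx_i ∧ dx_j.
  coefficient of dx ∧ dy: ∂f_2/∂x - ∂f_1/∂y = ∂(-2*x*y + 3*x*z - z)/∂x - ∂(-2*y*z)/∂y = -2*y + 5*z
  coefficient of dx ∧ dz: ∂f_3/∂x - ∂f_1/∂z = ∂(-3*y^2)/∂x - ∂(-2*y*z)/∂z = 2*y
  coefficient of dy ∧ dz: ∂f_3/∂y - ∂f_2/∂z = ∂(-3*y^2)/∂y - ∂(-2*x*y + 3*x*z - z)/∂z = -3*x - 6*y + 1
Assembling: d(omega) = (-2*y + 5*z) dx ∧ dy + (2*y) dx ∧ dz + (-3*x - 6*y + 1) dy ∧ dz.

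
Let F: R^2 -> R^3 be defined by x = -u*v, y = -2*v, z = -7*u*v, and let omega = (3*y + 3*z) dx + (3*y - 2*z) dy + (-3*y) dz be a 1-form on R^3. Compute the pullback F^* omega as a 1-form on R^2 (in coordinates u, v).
F^* omega = (v^2*(21*u - 36)) du + (v*(21*u^2 - 64*u + 12)) dv

Using F^*(f dg) = (f ∘ F) d(g ∘ F), substitute each coordinate x_i by F_i(u, v) in f_i, and replace dx_i by d F_i = (∂F_i/∂u) du + (∂F_i/∂v) dv.
  For the x component: f_1(F) = 3*v*(-7*u - 2); d F_1 = (-v) du + (-u) dv
  For the y component: f_2(F) = 2*v*(7*u - 3); d F_2 = (0) du + (-2) dv
  For the z component: f_3(F) = 6*v; d F_3 = (-7*v) du + (-7*u) dv
Combining and collecting du, dv coefficients:
  coeff of du: v^2*(21*u - 36)
  coeff of dv: v*(21*u^2 - 64*u + 12)
F^* omega = (v^2*(21*u - 36)) du + (v*(21*u^2 - 64*u + 12)) dv.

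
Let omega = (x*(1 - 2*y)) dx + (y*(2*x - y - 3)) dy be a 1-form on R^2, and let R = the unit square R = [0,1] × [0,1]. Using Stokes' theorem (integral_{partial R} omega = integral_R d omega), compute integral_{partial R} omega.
integral_(partial R) omega = 2

Stokes: integral_partial_R omega = integral_R d omega with d omega = (∂Q/∂x - ∂P/∂y) dx ∧ dy.
  ∂Q/∂x = 2*y
  ∂P/∂y = -2*x
  integrand = ∂Q/∂x - ∂P/∂y = 2*x + 2*y.
Integrating over R: integral_0^1 integral_0^1 (2*x + 2*y) dx dy = 2.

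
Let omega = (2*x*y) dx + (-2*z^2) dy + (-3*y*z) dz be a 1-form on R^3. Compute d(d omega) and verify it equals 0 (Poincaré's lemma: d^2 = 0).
d(d omega) = 0

Step 1: d omega = sum_{i<j} (∂f_j/∂x_i - ∂f_i/∂x_j) dx_i ∧ dx_j:
  coeff of dx ∧ dy: -2*x
  coeff of dx ∧ dz: 0
  coeff of dy ∧ dz: z
Step 2: Apply d again to each 2-form coefficient. The only possible 3-form in R^3 is dx ∧ dy ∧ dz, with coefficient
  ∂(coeff of dy∧dz)/∂x - ∂(coeff of dx∧dz)/∂y + ∂(coeff of dx∧dy)/∂z
  = ∂/∂x (z) - ∂/∂y (0) + ∂/∂z (-2*x).
Each of these terms simplifies to sums of mixed partials that cancel in pairs. The result is 0 (by equality of mixed partials for smooth functions — Schwarz / Clairaut).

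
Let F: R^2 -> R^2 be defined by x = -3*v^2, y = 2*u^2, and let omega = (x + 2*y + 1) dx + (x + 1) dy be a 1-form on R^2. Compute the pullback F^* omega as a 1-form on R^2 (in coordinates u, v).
F^* omega = (4*u*(1 - 3*v^2)) du + (6*v*(-4*u^2 + 3*v^2 - 1)) dv

Using F^*(f dg) = (f ∘ F) d(g ∘ F), substitute each coordinate x_i by F_i(u, v) in f_i, and replace dx_i by d F_i = (∂F_i/∂u) du + (∂F_i/∂v) dv.
  For the x component: f_1(F) = 4*u^2 - 3*v^2 + 1; d F_1 = (0) du + (-6*v) dv
  For the y component: f_2(F) = 1 - 3*v^2; d F_2 = (4*u) du + (0) dv
Combining and collecting du, dv coefficients:
  coeff of du: 4*u*(1 - 3*v^2)
  coeff of dv: 6*v*(-4*u^2 + 3*v^2 - 1)
F^* omega = (4*u*(1 - 3*v^2)) du + (6*v*(-4*u^2 + 3*v^2 - 1)) dv.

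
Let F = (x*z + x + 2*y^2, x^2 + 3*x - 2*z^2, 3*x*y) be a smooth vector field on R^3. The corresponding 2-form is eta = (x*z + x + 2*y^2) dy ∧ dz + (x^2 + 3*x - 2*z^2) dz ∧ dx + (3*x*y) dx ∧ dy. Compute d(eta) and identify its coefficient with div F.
d(eta) = (z + 1) dx ∧ dy ∧ dz; div F = z + 1

For a 2-form in R^3 of the form above, applying d gives a 3-form with coefficient ∂P/∂x + ∂Q/∂y + ∂R/∂z:
  ∂P/∂x = z + 1
  ∂Q/∂y = 0
  ∂R/∂z = 0
Sum = z + 1, which is exactly div F.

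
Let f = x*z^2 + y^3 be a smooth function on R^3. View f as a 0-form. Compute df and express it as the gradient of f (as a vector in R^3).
df = (z^2) dx + (3*y^2) dy + (2*x*z) dz; grad f = (z^2, 3*y^2, 2*x*z)

For a 0-form f, d f = (∂f/∂x) dx + (∂f/∂y) dy + (∂f/∂z) dz. The components of the vector representation are exactly the entries of grad f in Cartesian coordinates:
  ∂f/∂x = z^2
  ∂f/∂y = 3*y^2
  ∂f/∂z = 2*x*z.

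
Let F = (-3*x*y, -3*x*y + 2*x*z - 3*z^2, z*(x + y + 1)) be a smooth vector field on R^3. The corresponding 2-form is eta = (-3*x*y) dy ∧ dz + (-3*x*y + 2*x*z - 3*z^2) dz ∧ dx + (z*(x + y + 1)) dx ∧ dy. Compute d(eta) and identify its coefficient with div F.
d(eta) = (-2*x - 2*y + 1) dx ∧ dy ∧ dz; div F = -2*x - 2*y + 1

For a 2-form in R^3 of the form above, applying d gives a 3-form with coefficient ∂P/∂x + ∂Q/∂y + ∂R/∂z:
  ∂P/∂x = -3*y
  ∂Q/∂y = -3*x
  ∂R/∂z = x + y + 1
Sum = -2*x - 2*y + 1, which is exactly div F.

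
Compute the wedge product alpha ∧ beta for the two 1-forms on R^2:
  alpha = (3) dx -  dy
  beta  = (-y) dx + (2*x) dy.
alpha ∧ beta = (6*x - y) dx ∧ dy

Distribute the wedge, using dx_i ∧ dx_j = -dx_j ∧ dx_i and dx_i ∧ dx_i = 0. For each pair (i, j) with i < j, the coefficient of dx_i ∧ dx_j in alpha ∧ beta is (alpha_i * beta_j - alpha_j * beta_i). Collecting: alpha ∧ beta = (6*x - y) dx ∧ dy.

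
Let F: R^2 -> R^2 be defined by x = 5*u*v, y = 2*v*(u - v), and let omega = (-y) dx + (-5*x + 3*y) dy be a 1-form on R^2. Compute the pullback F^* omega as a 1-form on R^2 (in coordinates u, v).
F^* omega = (2*v^2*(-24*u - v)) du + (2*v*(-24*u^2 + 37*u*v + 12*v^2)) dv

Using F^*(f dg) = (f ∘ F) d(g ∘ F), substitute each coordinate x_i by F_i(u, v) in f_i, and replace dx_i by d F_i = (∂F_i/∂u) du + (∂F_i/∂v) dv.
  For the x component: f_1(F) = 2*v*(-u + v); d F_1 = (5*v) du + (5*u) dv
  For the y component: f_2(F) = v*(-19*u - 6*v); d F_2 = (2*v) du + (2*u - 4*v) dv
Combining and collecting du, dv coefficients:
  coeff of du: 2*v^2*(-24*u - v)
  coeff of dv: 2*v*(-24*u^2 + 37*u*v + 12*v^2)
F^* omega = (2*v^2*(-24*u - v)) du + (2*v*(-24*u^2 + 37*u*v + 12*v^2)) dv.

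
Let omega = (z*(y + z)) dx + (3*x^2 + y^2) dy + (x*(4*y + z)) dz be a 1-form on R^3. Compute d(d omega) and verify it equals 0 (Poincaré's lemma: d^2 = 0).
d(d omega) = 0

Step 1: d omega = sum_{i<j} (∂f_j/∂x_i - ∂f_i/∂x_j) dx_i ∧ dx_j:
  coeff of dx ∧ dy: 6*x - z
  coeff of dx ∧ dz: 3*y - z
  coeff of dy ∧ dz: 4*x
Step 2: Apply d again to each 2-form coefficient. The only possible 3-form in R^3 is dx ∧ dy ∧ dz, with coefficient
  ∂(coeff of dy∧dz)/∂x - ∂(coeff of dx∧dz)/∂y + ∂(coeff of dx∧dy)/∂z
  = ∂/∂x (4*x) - ∂/∂y (3*y - z) + ∂/∂z (6*x - z).
Each of these terms simplifies to sums of mixed partials that cancel in pairs. The result is 0 (by equality of mixed partials for smooth functions — Schwarz / Clairaut).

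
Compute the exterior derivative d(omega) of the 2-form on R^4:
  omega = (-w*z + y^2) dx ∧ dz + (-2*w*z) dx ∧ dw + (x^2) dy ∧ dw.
d(omega) = (-2*y) dx ∧ dy ∧ dz + (2*w - z) dx ∧ dz ∧ dw + (2*x) dx ∧ dy ∧ dw

For a 2-form omega = sum_{i<j} g_{ij} dx_i ∧ dx_j, the exterior derivative is
  d(omega) = sum_{i<j} d(g_{ij}) ∧ dx_i ∧ dx_j = sum_{i<j, k} (∂g_{ij}/∂x_k) dx_k ∧ dx_i ∧ dx_j.
Expand each term, using dx_k ∧ dx_i ∧ dx_j = sgn(permutation) dx_{(a)} ∧ dx_{(b)} ∧ dx_{(c)} with (a < b < c) sorted:
  d(-w*z + y^2) includes (∂/∂y)(-w*z + y^2) dy = (2*y) dy, which multiplied by dx ∧ dz gives (-2*y) dx ∧ dy ∧ dz
  d(-w*z + y^2) includes (∂/∂w)(-w*z + y^2) dw = (-z) dw, which multiplied by dx ∧ dz gives (-z) dx ∧ dz ∧ dw
  d(-2*w*z) includes (∂/∂z)(-2*w*z) dz = (-2*w) dz, which multiplied by dx ∧ dw gives (2*w) dx ∧ dz ∧ dw
  d(x^2) includes (∂/∂x)(x^2) dx = (2*x) dx, which multiplied by dy ∧ dw gives (2*x) dx ∧ dy ∧ dw
Collecting like 3-forms: d(omega) = (-2*y) dx ∧ dy ∧ dz + (2*w - z) dx ∧ dz ∧ dw + (2*x) dx ∧ dy ∧ dw.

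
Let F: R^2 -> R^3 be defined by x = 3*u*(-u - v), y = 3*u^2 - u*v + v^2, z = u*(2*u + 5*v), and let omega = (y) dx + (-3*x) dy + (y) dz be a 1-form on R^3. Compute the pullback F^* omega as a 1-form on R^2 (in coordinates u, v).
F^* omega = (48*u^3 + 53*u^2*v - 13*u*v^2 + 2*v^3) du + (u*(-3*u^2 + 7*u*v + 20*v^2)) dv

Using F^*(f dg) = (f ∘ F) d(g ∘ F), substitute each coordinate x_i by F_i(u, v) in f_i, and replace dx_i by d F_i = (∂F_i/∂u) du + (∂F_i/∂v) dv.
  For the x component: f_1(F) = 3*u^2 - u*v + v^2; d F_1 = (-6*u - 3*v) du + (-3*u) dv
  For the y component: f_2(F) = 9*u*(u + v); d F_2 = (6*u - v) du + (-u + 2*v) dv
  For the z component: f_3(F) = 3*u^2 - u*v + v^2; d F_3 = (4*u + 5*v) du + (5*u) dv
Combining and collecting du, dv coefficients:
  coeff of du: 48*u^3 + 53*u^2*v - 13*u*v^2 + 2*v^3
  coeff of dv: u*(-3*u^2 + 7*u*v + 20*v^2)
F^* omega = (48*u^3 + 53*u^2*v - 13*u*v^2 + 2*v^3) du + (u*(-3*u^2 + 7*u*v + 20*v^2)) dv.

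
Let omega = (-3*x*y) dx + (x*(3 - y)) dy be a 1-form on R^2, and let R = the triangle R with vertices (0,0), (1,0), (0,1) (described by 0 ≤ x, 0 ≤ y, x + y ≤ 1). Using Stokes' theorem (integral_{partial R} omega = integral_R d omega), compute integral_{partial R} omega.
integral_(partial R) omega = 11/6

Stokes: integral_partial_R omega = integral_R d omega with d omega = (∂Q/∂x - ∂P/∂y) dx ∧ dy.
  ∂Q/∂x = 3 - y
  ∂P/∂y = -3*x
  integrand = ∂Q/∂x - ∂P/∂y = 3*x - y + 3.
Integrating over R: integral_0^1 integral_0^{1-x} (3*x - y + 3) dy dx = 11/6.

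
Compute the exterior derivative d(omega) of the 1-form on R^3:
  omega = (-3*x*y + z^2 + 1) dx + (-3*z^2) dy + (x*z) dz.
d(omega) = (3*x) dx ∧ dy + (-z) dx ∧ dz + (6*z) dy ∧ dz

For a 1-form omega = sum_i f_i dx_i, the exterior derivative is
  d(omega) = sum_{i < j} (∂f_j/∂x_i - ∂f_i/∂x_j) dx_i ∧ dx_j.
  coefficient of dx ∧ dy: ∂f_2/∂x - ∂f_1/∂y = ∂(-3*z^2)/∂x - ∂(-3*x*y + z^2 + 1)/∂y = 3*x
  coefficient of dx ∧ dz: ∂f_3/∂x - ∂f_1/∂z = ∂(x*z)/∂x - ∂(-3*x*y + z^2 + 1)/∂z = -z
  coefficient of dy ∧ dz: ∂f_3/∂y - ∂f_2/∂z = ∂(x*z)/∂y - ∂(-3*z^2)/∂z = 6*z
Assembling: d(omega) = (3*x) dx ∧ dy + (-z) dx ∧ dz + (6*z) dy ∧ dz.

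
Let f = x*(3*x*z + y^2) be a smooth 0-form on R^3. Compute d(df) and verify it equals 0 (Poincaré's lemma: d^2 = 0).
d(df) = 0

Step 1: df = sum_i (∂f/∂x_i) dx_i = (6*x*z + y^2) dx + (2*x*y) dy + (3*x^2) dz.
Step 2: Apply d again. Using the 1-form formula, the coefficient of dx ∧ dy in d(df) is ∂^2 f/∂x ∂y - ∂^2 f/∂y ∂x = (2*y) - (2*y) = 0 (equality of mixed partials for smooth f).
Similarly for dx ∧ dz and dy ∧ dz — all coefficients vanish. So d(df) = 0.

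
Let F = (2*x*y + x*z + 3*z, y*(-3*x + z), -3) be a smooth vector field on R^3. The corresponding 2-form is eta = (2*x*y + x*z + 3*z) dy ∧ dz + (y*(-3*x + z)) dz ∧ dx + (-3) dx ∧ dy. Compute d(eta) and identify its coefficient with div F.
d(eta) = (-3*x + 2*y + 2*z) dx ∧ dy ∧ dz; div F = -3*x + 2*y + 2*z

For a 2-form in R^3 of the form above, applying d gives a 3-form with coefficient ∂P/∂x + ∂Q/∂y + ∂R/∂z:
  ∂P/∂x = 2*y + z
  ∂Q/∂y = -3*x + z
  ∂R/∂z = 0
Sum = -3*x + 2*y + 2*z, which is exactly div F.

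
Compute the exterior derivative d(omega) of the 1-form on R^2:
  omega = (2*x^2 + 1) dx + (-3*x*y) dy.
d(omega) = (-3*y) dx ∧ dy

For a 1-form omega = sum_i f_i dx_i, the exterior derivative is
  d(omega) = sum_{i < j} (∂f_j/∂x_i - ∂f_i/∂x_j) dx_i ∧ dx_j.
  coefficient of dx ∧ dy: ∂f_2/∂x - ∂f_1/∂y = ∂(-3*x*y)/∂x - ∂(2*x^2 + 1)/∂y = -3*y
Assembling: d(omega) = (-3*y) dx ∧ dy.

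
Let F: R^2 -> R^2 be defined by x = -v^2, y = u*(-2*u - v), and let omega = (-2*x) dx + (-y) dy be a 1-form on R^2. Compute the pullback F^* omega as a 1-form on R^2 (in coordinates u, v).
F^* omega = (u*(-8*u^2 - 6*u*v - v^2)) du + (-2*u^3 - u^2*v - 4*v^3) dv

Using F^*(f dg) = (f ∘ F) d(g ∘ F), substitute each coordinate x_i by F_i(u, v) in f_i, and replace dx_i by d F_i = (∂F_i/∂u) du + (∂F_i/∂v) dv.
  For the x component: f_1(F) = 2*v^2; d F_1 = (0) du + (-2*v) dv
  For the y component: f_2(F) = u*(2*u + v); d F_2 = (-4*u - v) du + (-u) dv
Combining and collecting du, dv coefficients:
  coeff of du: u*(-8*u^2 - 6*u*v - v^2)
  coeff of dv: -2*u^3 - u^2*v - 4*v^3
F^* omega = (u*(-8*u^2 - 6*u*v - v^2)) du + (-2*u^3 - u^2*v - 4*v^3) dv.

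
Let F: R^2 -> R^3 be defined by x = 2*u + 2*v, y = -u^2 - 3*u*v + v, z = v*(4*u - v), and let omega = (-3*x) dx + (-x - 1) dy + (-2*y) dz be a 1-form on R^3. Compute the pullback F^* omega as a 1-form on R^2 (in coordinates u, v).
F^* omega = (8*u^2*v + 4*u^2 + 24*u*v^2 + 10*u*v - 10*u - 2*v^2 - 9*v) du + (8*u^3 + 20*u^2*v + 6*u^2 - 12*u*v^2 - 2*u*v - 11*u + 4*v^2 - 14*v - 1) dv

Using F^*(f dg) = (f ∘ F) d(g ∘ F), substitute each coordinate x_i by F_i(u, v) in f_i, and replace dx_i by d F_i = (∂F_i/∂u) du + (∂F_i/∂v) dv.
  For the x component: f_1(F) = -6*u - 6*v; d F_1 = (2) du + (2) dv
  For the y component: f_2(F) = -2*u - 2*v - 1; d F_2 = (-2*u - 3*v) du + (1 - 3*u) dv
  For the z component: f_3(F) = 2*u^2 + 6*u*v - 2*v; d F_3 = (4*v) du + (4*u - 2*v) dv
Combining and collecting du, dv coefficients:
  coeff of du: 8*u^2*v + 4*u^2 + 24*u*v^2 + 10*u*v - 10*u - 2*v^2 - 9*v
  coeff of dv: 8*u^3 + 20*u^2*v + 6*u^2 - 12*u*v^2 - 2*u*v - 11*u + 4*v^2 - 14*v - 1
F^* omega = (8*u^2*v + 4*u^2 + 24*u*v^2 + 10*u*v - 10*u - 2*v^2 - 9*v) du + (8*u^3 + 20*u^2*v + 6*u^2 - 12*u*v^2 - 2*u*v - 11*u + 4*v^2 - 14*v - 1) dv.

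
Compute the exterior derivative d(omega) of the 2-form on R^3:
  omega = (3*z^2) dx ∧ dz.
d(omega) = 0

For a 2-form omega = sum_{i<j} g_{ij} dx_i ∧ dx_j, the exterior derivative is
  d(omega) = sum_{i<j} d(g_{ij}) ∧ dx_i ∧ dx_j = sum_{i<j, k} (∂g_{ij}/∂x_k) dx_k ∧ dx_i ∧ dx_j.
Expand each term, using dx_k ∧ dx_i ∧ dx_j = sgn(permutation) dx_{(a)} ∧ dx_{(b)} ∧ dx_{(c)} with (a < b < c) sorted:

Collecting like 3-forms: d(omega) = 0.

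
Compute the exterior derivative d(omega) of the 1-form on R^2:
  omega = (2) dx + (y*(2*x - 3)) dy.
d(omega) = (2*y) dx ∧ dy

For a 1-form omega = sum_i f_i dx_i, the exterior derivative is
  d(omega) = sum_{i < j} (∂f_j/∂x_i - ∂f_i/∂x_j) dx_i ∧ dx_j.
  coefficient of dx ∧ dy: ∂f_2/∂x - ∂f_1/∂y = ∂(y*(2*x - 3))/∂x - ∂(2)/∂y = 2*y
Assembling: d(omega) = (2*y) dx ∧ dy.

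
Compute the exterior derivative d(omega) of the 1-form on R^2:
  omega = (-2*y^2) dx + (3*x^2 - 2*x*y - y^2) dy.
d(omega) = (6*x + 2*y) dx ∧ dy

For a 1-form omega = sum_i f_i dx_i, the exterior derivative is
  d(omega) = sum_{i < j} (∂f_j/∂x_i - ∂f_i/∂x_j) dx_i ∧ dx_j.
  coefficient of dx ∧ dy: ∂f_2/∂x - ∂f_1/∂y = ∂(3*x^2 - 2*x*y - y^2)/∂x - ∂(-2*y^2)/∂y = 6*x + 2*y
Assembling: d(omega) = (6*x + 2*y) dx ∧ dy.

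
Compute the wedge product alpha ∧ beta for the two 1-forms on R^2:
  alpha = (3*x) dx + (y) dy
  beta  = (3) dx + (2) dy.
alpha ∧ beta = (6*x - 3*y) dx ∧ dy

Distribute the wedge, using dx_i ∧ dx_j = -dx_j ∧ dx_i and dx_i ∧ dx_i = 0. For each pair (i, j) with i < j, the coefficient of dx_i ∧ dx_j in alpha ∧ beta is (alpha_i * beta_j - alpha_j * beta_i). Collecting: alpha ∧ beta = (6*x - 3*y) dx ∧ dy.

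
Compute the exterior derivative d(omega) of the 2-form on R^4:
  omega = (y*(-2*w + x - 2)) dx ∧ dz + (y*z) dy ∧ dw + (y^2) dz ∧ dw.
d(omega) = (2*w - x + 2) dx ∧ dy ∧ dz + (-2*y) dx ∧ dz ∧ dw + (y) dy ∧ dz ∧ dw

For a 2-form omega = sum_{i<j} g_{ij} dx_i ∧ dx_j, the exterior derivative is
  d(omega) = sum_{i<j} d(g_{ij}) ∧ dx_i ∧ dx_j = sum_{i<j, k} (∂g_{ij}/∂x_k) dx_k ∧ dx_i ∧ dx_j.
Expand each term, using dx_k ∧ dx_i ∧ dx_j = sgn(permutation) dx_{(a)} ∧ dx_{(b)} ∧ dx_{(c)} with (a < b < c) sorted:
  d(y*(-2*w + x - 2)) includes (∂/∂y)(y*(-2*w + x - 2)) dy = (-2*w + x - 2) dy, which multiplied by dx ∧ dz gives (2*w - x + 2) dx ∧ dy ∧ dz
  d(y*(-2*w + x - 2)) includes (∂/∂w)(y*(-2*w + x - 2)) dw = (-2*y) dw, which multiplied by dx ∧ dz gives (-2*y) dx ∧ dz ∧ dw
  d(y*z) includes (∂/∂z)(y*z) dz = (y) dz, which multiplied by dy ∧ dw gives (-y) dy ∧ dz ∧ dw
  d(y^2) includes (∂/∂y)(y^2) dy = (2*y) dy, which multiplied by dz ∧ dw gives (2*y) dy ∧ dz ∧ dw
Collecting like 3-forms: d(omega) = (2*w - x + 2) dx ∧ dy ∧ dz + (-2*y) dx ∧ dz ∧ dw + (y) dy ∧ dz ∧ dw.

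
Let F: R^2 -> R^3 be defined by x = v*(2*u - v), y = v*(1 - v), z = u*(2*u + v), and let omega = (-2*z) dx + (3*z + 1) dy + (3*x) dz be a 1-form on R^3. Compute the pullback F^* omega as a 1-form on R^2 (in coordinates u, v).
F^* omega = (v*(16*u^2 - 10*u*v - 3*v^2)) du + (-8*u^3 - 2*u^2*v + 6*u^2 - 5*u*v^2 + 3*u*v - 2*v + 1) dv

Using F^*(f dg) = (f ∘ F) d(g ∘ F), substitute each coordinate x_i by F_i(u, v) in f_i, and replace dx_i by d F_i = (∂F_i/∂u) du + (∂F_i/∂v) dv.
  For the x component: f_1(F) = 2*u*(-2*u - v); d F_1 = (2*v) du + (2*u - 2*v) dv
  For the y component: f_2(F) = 6*u^2 + 3*u*v + 1; d F_2 = (0) du + (1 - 2*v) dv
  For the z component: f_3(F) = 3*v*(2*u - v); d F_3 = (4*u + v) du + (u) dv
Combining and collecting du, dv coefficients:
  coeff of du: v*(16*u^2 - 10*u*v - 3*v^2)
  coeff of dv: -8*u^3 - 2*u^2*v + 6*u^2 - 5*u*v^2 + 3*u*v - 2*v + 1
F^* omega = (v*(16*u^2 - 10*u*v - 3*v^2)) du + (-8*u^3 - 2*u^2*v + 6*u^2 - 5*u*v^2 + 3*u*v - 2*v + 1) dv.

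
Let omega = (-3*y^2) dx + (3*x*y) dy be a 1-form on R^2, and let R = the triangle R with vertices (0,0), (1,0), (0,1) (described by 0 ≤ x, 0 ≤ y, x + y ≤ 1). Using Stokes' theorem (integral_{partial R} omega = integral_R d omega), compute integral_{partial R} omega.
integral_(partial R) omega = 3/2

Stokes: integral_partial_R omega = integral_R d omega with d omega = (∂Q/∂x - ∂P/∂y) dx ∧ dy.
  ∂Q/∂x = 3*y
  ∂P/∂y = -6*y
  integrand = ∂Q/∂x - ∂P/∂y = 9*y.
Integrating over R: integral_0^1 integral_0^{1-x} (9*y) dy dx = 3/2.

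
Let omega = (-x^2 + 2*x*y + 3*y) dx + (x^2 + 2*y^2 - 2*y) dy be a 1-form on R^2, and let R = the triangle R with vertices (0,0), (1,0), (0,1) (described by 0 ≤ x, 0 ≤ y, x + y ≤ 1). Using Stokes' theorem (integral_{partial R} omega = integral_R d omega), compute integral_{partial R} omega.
integral_(partial R) omega = -3/2

Stokes: integral_partial_R omega = integral_R d omega with d omega = (∂Q/∂x - ∂P/∂y) dx ∧ dy.
  ∂Q/∂x = 2*x
  ∂P/∂y = 2*x + 3
  integrand = ∂Q/∂x - ∂P/∂y = -3.
Integrating over R: integral_0^1 integral_0^{1-x} (-3) dy dx = -3/2.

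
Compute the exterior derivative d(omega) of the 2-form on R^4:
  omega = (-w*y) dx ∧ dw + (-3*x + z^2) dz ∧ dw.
d(omega) = (w) dx ∧ dy ∧ dw + (-3) dx ∧ dz ∧ dw

For a 2-form omega = sum_{i<j} g_{ij} dx_i ∧ dx_j, the exterior derivative is
  d(omega) = sum_{i<j} d(g_{ij}) ∧ dx_i ∧ dx_j = sum_{i<j, k} (∂g_{ij}/∂x_k) dx_k ∧ dx_i ∧ dx_j.
Expand each term, using dx_k ∧ dx_i ∧ dx_j = sgn(permutation) dx_{(a)} ∧ dx_{(b)} ∧ dx_{(c)} with (a < b < c) sorted:
  d(-w*y) includes (∂/∂y)(-w*y) dy = (-w) dy, which multiplied by dx ∧ dw gives (w) dx ∧ dy ∧ dw
  d(-3*x + z^2) includes (∂/∂x)(-3*x + z^2) dx = (-3) dx, which multiplied by dz ∧ dw gives (-3) dx ∧ dz ∧ dw
Collecting like 3-forms: d(omega) = (w) dx ∧ dy ∧ dw + (-3) dx ∧ dz ∧ dw.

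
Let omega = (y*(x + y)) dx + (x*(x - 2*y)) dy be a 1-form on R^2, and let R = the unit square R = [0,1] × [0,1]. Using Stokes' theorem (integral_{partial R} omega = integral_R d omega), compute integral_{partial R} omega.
integral_(partial R) omega = -3/2

Stokes: integral_partial_R omega = integral_R d omega with d omega = (∂Q/∂x - ∂P/∂y) dx ∧ dy.
  ∂Q/∂x = 2*x - 2*y
  ∂P/∂y = x + 2*y
  integrand = ∂Q/∂x - ∂P/∂y = x - 4*y.
Integrating over R: integral_0^1 integral_0^1 (x - 4*y) dx dy = -3/2.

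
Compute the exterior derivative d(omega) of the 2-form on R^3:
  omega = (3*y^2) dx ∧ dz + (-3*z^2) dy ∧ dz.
d(omega) = (-6*y) dx ∧ dy ∧ dz

For a 2-form omega = sum_{i<j} g_{ij} dx_i ∧ dx_j, the exterior derivative is
  d(omega) = sum_{i<j} d(g_{ij}) ∧ dx_i ∧ dx_j = sum_{i<j, k} (∂g_{ij}/∂x_k) dx_k ∧ dx_i ∧ dx_j.
Expand each term, using dx_k ∧ dx_i ∧ dx_j = sgn(permutation) dx_{(a)} ∧ dx_{(b)} ∧ dx_{(c)} with (a < b < c) sorted:
  d(3*y^2) includes (∂/∂y)(3*y^2) dy = (6*y) dy, which multiplied by dx ∧ dz gives (-6*y) dx ∧ dy ∧ dz
Collecting like 3-forms: d(omega) = (-6*y) dx ∧ dy ∧ dz.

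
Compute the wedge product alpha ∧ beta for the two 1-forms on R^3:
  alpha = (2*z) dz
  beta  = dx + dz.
alpha ∧ beta = (-2*z) dx ∧ dz

Distribute the wedge, using dx_i ∧ dx_j = -dx_j ∧ dx_i and dx_i ∧ dx_i = 0. For each pair (i, j) with i < j, the coefficient of dx_i ∧ dx_j in alpha ∧ beta is (alpha_i * beta_j - alpha_j * beta_i). Collecting: alpha ∧ beta = (-2*z) dx ∧ dz.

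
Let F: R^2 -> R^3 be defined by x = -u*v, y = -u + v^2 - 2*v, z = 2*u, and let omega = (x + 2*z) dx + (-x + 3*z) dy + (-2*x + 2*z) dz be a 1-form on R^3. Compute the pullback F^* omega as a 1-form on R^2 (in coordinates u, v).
F^* omega = (u*(v^2 - v + 2)) du + (u*(u*v - 4*u + 2*v^2 + 10*v - 12)) dv

Using F^*(f dg) = (f ∘ F) d(g ∘ F), substitute each coordinate x_i by F_i(u, v) in f_i, and replace dx_i by d F_i = (∂F_i/∂u) du + (∂F_i/∂v) dv.
  For the x component: f_1(F) = u*(4 - v); d F_1 = (-v) du + (-u) dv
  For the y component: f_2(F) = u*(v + 6); d F_2 = (-1) du + (2*v - 2) dv
  For the z component: f_3(F) = 2*u*(v + 2); d F_3 = (2) du + (0) dv
Combining and collecting du, dv coefficients:
  coeff of du: u*(v^2 - v + 2)
  coeff of dv: u*(u*v - 4*u + 2*v^2 + 10*v - 12)
F^* omega = (u*(v^2 - v + 2)) du + (u*(u*v - 4*u + 2*v^2 + 10*v - 12)) dv.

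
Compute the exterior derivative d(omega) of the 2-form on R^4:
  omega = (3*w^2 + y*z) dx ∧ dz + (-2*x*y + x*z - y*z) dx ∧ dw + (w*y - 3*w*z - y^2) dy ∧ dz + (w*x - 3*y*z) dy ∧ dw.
d(omega) = (-z) dx ∧ dy ∧ dz + (6*w - x + y) dx ∧ dz ∧ dw + (w + 2*x + z) dx ∧ dy ∧ dw + (4*y - 3*z) dy ∧ dz ∧ dw

For a 2-form omega = sum_{i<j} g_{ij} dx_i ∧ dx_j, the exterior derivative is
  d(omega) = sum_{i<j} d(g_{ij}) ∧ dx_i ∧ dx_j = sum_{i<j, k} (∂g_{ij}/∂x_k) dx_k ∧ dx_i ∧ dx_j.
Expand each term, using dx_k ∧ dx_i ∧ dx_j = sgn(permutation) dx_{(a)} ∧ dx_{(b)} ∧ dx_{(c)} with (a < b < c) sorted:
  d(3*w^2 + y*z) includes (∂/∂y)(3*w^2 + y*z) dy = (z) dy, which multiplied by dx ∧ dz gives (-z) dx ∧ dy ∧ dz
  d(3*w^2 + y*z) includes (∂/∂w)(3*w^2 + y*z) dw = (6*w) dw, which multiplied by dx ∧ dz gives (6*w) dx ∧ dz ∧ dw
  d(-2*x*y + x*z - y*z) includes (∂/∂y)(-2*x*y + x*z - y*z) dy = (-2*x - z) dy, which multiplied by dx ∧ dw gives (2*x + z) dx ∧ dy ∧ dw
  d(-2*x*y + x*z - y*z) includes (∂/∂z)(-2*x*y + x*z - y*z) dz = (x - y) dz, which multiplied by dx ∧ dw gives (-x + y) dx ∧ dz ∧ dw
  d(w*y - 3*w*z - y^2) includes (∂/∂w)(w*y - 3*w*z - y^2) dw = (y - 3*z) dw, which multiplied by dy ∧ dz gives (y - 3*z) dy ∧ dz ∧ dw
  d(w*x - 3*y*z) includes (∂/∂x)(w*x - 3*y*z) dx = (w) dx, which multiplied by dy ∧ dw gives (w) dx ∧ dy ∧ dw
  d(w*x - 3*y*z) includes (∂/∂z)(w*x - 3*y*z) dz = (-3*y) dz, which multiplied by dy ∧ dw gives (3*y) dy ∧ dz ∧ dw
Collecting like 3-forms: d(omega) = (-z) dx ∧ dy ∧ dz + (6*w - x + y) dx ∧ dz ∧ dw + (w + 2*x + z) dx ∧ dy ∧ dw + (4*y - 3*z) dy ∧ dz ∧ dw.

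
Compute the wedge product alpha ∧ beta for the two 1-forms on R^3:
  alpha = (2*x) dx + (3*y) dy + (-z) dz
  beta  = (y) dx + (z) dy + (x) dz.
alpha ∧ beta = (2*x*z - 3*y^2) dx ∧ dy + (2*x^2 + y*z) dx ∧ dz + (3*x*y + z^2) dy ∧ dz

Distribute the wedge, using dx_i ∧ dx_j = -dx_j ∧ dx_i and dx_i ∧ dx_i = 0. For each pair (i, j) with i < j, the coefficient of dx_i ∧ dx_j in alpha ∧ beta is (alpha_i * beta_j - alpha_j * beta_i). Collecting: alpha ∧ beta = (2*x*z - 3*y^2) dx ∧ dy + (2*x^2 + y*z) dx ∧ dz + (3*x*y + z^2) dy ∧ dz.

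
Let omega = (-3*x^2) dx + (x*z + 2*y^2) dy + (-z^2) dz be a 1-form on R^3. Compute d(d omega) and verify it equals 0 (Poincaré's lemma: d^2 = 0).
d(d omega) = 0

Step 1: d omega = sum_{i<j} (∂f_j/∂x_i - ∂f_i/∂x_j) dx_i ∧ dx_j:
  coeff of dx ∧ dy: z
  coeff of dx ∧ dz: 0
  coeff of dy ∧ dz: -x
Step 2: Apply d again to each 2-form coefficient. The only possible 3-form in R^3 is dx ∧ dy ∧ dz, with coefficient
  ∂(coeff of dy∧dz)/∂x - ∂(coeff of dx∧dz)/∂y + ∂(coeff of dx∧dy)/∂z
  = ∂/∂x (-x) - ∂/∂y (0) + ∂/∂z (z).
Each of these terms simplifies to sums of mixed partials that cancel in pairs. The result is 0 (by equality of mixed partials for smooth functions — Schwarz / Clairaut).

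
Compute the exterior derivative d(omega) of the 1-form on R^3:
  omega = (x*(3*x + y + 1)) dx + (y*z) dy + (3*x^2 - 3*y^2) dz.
d(omega) = (-x) dx ∧ dy + (6*x) dx ∧ dz + (-7*y) dy ∧ dz

For a 1-form omega = sum_i f_i dx_i, the exterior derivative is
  d(omega) = sum_{i < j} (∂f_j/∂x_i - ∂f_i/∂x_j) dx_i ∧ dx_j.
  coefficient of dx ∧ dy: ∂f_2/∂x - ∂f_1/∂y = ∂(y*z)/∂x - ∂(x*(3*x + y + 1))/∂y = -x
  coefficient of dx ∧ dz: ∂f_3/∂x - ∂f_1/∂z = ∂(3*x^2 - 3*y^2)/∂x - ∂(x*(3*x + y + 1))/∂z = 6*x
  coefficient of dy ∧ dz: ∂f_3/∂y - ∂f_2/∂z = ∂(3*x^2 - 3*y^2)/∂y - ∂(y*z)/∂z = -7*y
Assembling: d(omega) = (-x) dx ∧ dy + (6*x) dx ∧ dz + (-7*y) dy ∧ dz.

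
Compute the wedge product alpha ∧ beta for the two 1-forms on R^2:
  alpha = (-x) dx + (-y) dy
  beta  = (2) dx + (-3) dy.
alpha ∧ beta = (3*x + 2*y) dx ∧ dy

Distribute the wedge, using dx_i ∧ dx_j = -dx_j ∧ dx_i and dx_i ∧ dx_i = 0. For each pair (i, j) with i < j, the coefficient of dx_i ∧ dx_j in alpha ∧ beta is (alpha_i * beta_j - alpha_j * beta_i). Collecting: alpha ∧ beta = (3*x + 2*y) dx ∧ dy.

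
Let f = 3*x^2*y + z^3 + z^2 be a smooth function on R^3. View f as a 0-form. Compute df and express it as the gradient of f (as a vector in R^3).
df = (6*x*y) dx + (3*x^2) dy + (z*(3*z + 2)) dz; grad f = (6*x*y, 3*x^2, z*(3*z + 2))

For a 0-form f, d f = (∂f/∂x) dx + (∂f/∂y) dy + (∂f/∂z) dz. The components of the vector representation are exactly the entries of grad f in Cartesian coordinates:
  ∂f/∂x = 6*x*y
  ∂f/∂y = 3*x^2
  ∂f/∂z = z*(3*z + 2).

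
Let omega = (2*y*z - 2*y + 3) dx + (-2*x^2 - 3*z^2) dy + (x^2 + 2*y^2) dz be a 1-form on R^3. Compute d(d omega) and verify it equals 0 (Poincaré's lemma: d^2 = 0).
d(d omega) = 0

Step 1: d omega = sum_{i<j} (∂f_j/∂x_i - ∂f_i/∂x_j) dx_i ∧ dx_j:
  coeff of dx ∧ dy: -4*x - 2*z + 2
  coeff of dx ∧ dz: 2*x - 2*y
  coeff of dy ∧ dz: 4*y + 6*z
Step 2: Apply d again to each 2-form coefficient. The only possible 3-form in R^3 is dx ∧ dy ∧ dz, with coefficient
  ∂(coeff of dy∧dz)/∂x - ∂(coeff of dx∧dz)/∂y + ∂(coeff of dx∧dy)/∂z
  = ∂/∂x (4*y + 6*z) - ∂/∂y (2*x - 2*y) + ∂/∂z (-4*x - 2*z + 2).
Each of these terms simplifies to sums of mixed partials that cancel in pairs. The result is 0 (by equality of mixed partials for smooth functions — Schwarz / Clairaut).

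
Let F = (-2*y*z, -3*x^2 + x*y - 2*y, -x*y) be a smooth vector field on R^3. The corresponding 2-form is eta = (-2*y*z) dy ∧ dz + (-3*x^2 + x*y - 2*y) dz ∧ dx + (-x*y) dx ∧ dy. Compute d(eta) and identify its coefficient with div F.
d(eta) = (x - 2) dx ∧ dy ∧ dz; div F = x - 2

For a 2-form in R^3 of the form above, applying d gives a 3-form with coefficient ∂P/∂x + ∂Q/∂y + ∂R/∂z:
  ∂P/∂x = 0
  ∂Q/∂y = x - 2
  ∂R/∂z = 0
Sum = x - 2, which is exactly div F.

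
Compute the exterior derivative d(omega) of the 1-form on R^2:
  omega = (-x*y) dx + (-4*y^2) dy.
d(omega) = (x) dx ∧ dy

For a 1-form omega = sum_i f_i dx_i, the exterior derivative is
  d(omega) = sum_{i < j} (∂f_j/∂x_i - ∂f_i/∂x_j) dx_i ∧ dx_j.
  coefficient of dx ∧ dy: ∂f_2/∂x - ∂f_1/∂y = ∂(-4*y^2)/∂x - ∂(-x*y)/∂y = x
Assembling: d(omega) = (x) dx ∧ dy.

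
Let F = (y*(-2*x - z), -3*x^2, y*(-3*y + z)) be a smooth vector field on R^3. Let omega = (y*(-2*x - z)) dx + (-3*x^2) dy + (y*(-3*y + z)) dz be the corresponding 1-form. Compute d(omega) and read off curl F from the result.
d(omega) = (-6*y + z) dy ∧ dz + (-y) dz ∧ dx + (-4*x + z) dx ∧ dy; curl F = (-6*y + z, -y, -4*x + z)

d omega = sum_{i<j} (∂f_j/∂x_i - ∂f_i/∂x_j) dx_i ∧ dx_j. Under the identification (dy ∧ dz, dz ∧ dx, dx ∧ dy) ↔ (e_x, e_y, e_z), the coefficients are exactly the components of curl F. Compute:
  ∂R/∂y - ∂Q/∂z = (-6*y + z) - (0) = -6*y + z
  ∂P/∂z - ∂R/∂x = (-y) - (0) = -y
  ∂Q/∂x - ∂P/∂y = (-6*x) - (-2*x - z) = -4*x + z.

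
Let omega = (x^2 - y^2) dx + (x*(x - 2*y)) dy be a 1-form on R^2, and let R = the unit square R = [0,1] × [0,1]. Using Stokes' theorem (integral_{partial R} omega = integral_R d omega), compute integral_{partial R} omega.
integral_(partial R) omega = 1

Stokes: integral_partial_R omega = integral_R d omega with d omega = (∂Q/∂x - ∂P/∂y) dx ∧ dy.
  ∂Q/∂x = 2*x - 2*y
  ∂P/∂y = -2*y
  integrand = ∂Q/∂x - ∂P/∂y = 2*x.
Integrating over R: integral_0^1 integral_0^1 (2*x) dx dy = 1.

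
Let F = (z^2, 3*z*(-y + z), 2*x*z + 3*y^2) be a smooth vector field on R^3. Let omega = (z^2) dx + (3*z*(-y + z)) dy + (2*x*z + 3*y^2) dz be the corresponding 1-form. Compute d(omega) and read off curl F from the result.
d(omega) = (9*y - 6*z) dy ∧ dz + (0) dz ∧ dx + (0) dx ∧ dy; curl F = (9*y - 6*z, 0, 0)

d omega = sum_{i<j} (∂f_j/∂x_i - ∂f_i/∂x_j) dx_i ∧ dx_j. Under the identification (dy ∧ dz, dz ∧ dx, dx ∧ dy) ↔ (e_x, e_y, e_z), the coefficients are exactly the components of curl F. Compute:
  ∂R/∂y - ∂Q/∂z = (6*y) - (-3*y + 6*z) = 9*y - 6*z
  ∂P/∂z - ∂R/∂x = (2*z) - (2*z) = 0
  ∂Q/∂x - ∂P/∂y = (0) - (0) = 0.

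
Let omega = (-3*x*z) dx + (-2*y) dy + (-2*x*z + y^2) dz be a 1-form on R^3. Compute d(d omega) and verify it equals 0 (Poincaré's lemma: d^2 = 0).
d(d omega) = 0

Step 1: d omega = sum_{i<j} (∂f_j/∂x_i - ∂f_i/∂x_j) dx_i ∧ dx_j:
  coeff of dx ∧ dy: 0
  coeff of dx ∧ dz: 3*x - 2*z
  coeff of dy ∧ dz: 2*y
Step 2: Apply d again to each 2-form coefficient. The only possible 3-form in R^3 is dx ∧ dy ∧ dz, with coefficient
  ∂(coeff of dy∧dz)/∂x - ∂(coeff of dx∧dz)/∂y + ∂(coeff of dx∧dy)/∂z
  = ∂/∂x (2*y) - ∂/∂y (3*x - 2*z) + ∂/∂z (0).
Each of these terms simplifies to sums of mixed partials that cancel in pairs. The result is 0 (by equality of mixed partials for smooth functions — Schwarz / Clairaut).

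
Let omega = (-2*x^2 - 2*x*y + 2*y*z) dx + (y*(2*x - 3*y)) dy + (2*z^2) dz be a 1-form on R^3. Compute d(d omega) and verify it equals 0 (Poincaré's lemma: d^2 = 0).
d(d omega) = 0

Step 1: d omega = sum_{i<j} (∂f_j/∂x_i - ∂f_i/∂x_j) dx_i ∧ dx_j:
  coeff of dx ∧ dy: 2*x + 2*y - 2*z
  coeff of dx ∧ dz: -2*y
  coeff of dy ∧ dz: 0
Step 2: Apply d again to each 2-form coefficient. The only possible 3-form in R^3 is dx ∧ dy ∧ dz, with coefficient
  ∂(coeff of dy∧dz)/∂x - ∂(coeff of dx∧dz)/∂y + ∂(coeff of dx∧dy)/∂z
  = ∂/∂x (0) - ∂/∂y (-2*y) + ∂/∂z (2*x + 2*y - 2*z).
Each of these terms simplifies to sums of mixed partials that cancel in pairs. The result is 0 (by equality of mixed partials for smooth functions — Schwarz / Clairaut).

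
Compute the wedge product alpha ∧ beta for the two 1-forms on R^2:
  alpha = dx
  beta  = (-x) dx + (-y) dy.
alpha ∧ beta = (-y) dx ∧ dy

Distribute the wedge, using dx_i ∧ dx_j = -dx_j ∧ dx_i and dx_i ∧ dx_i = 0. For each pair (i, j) with i < j, the coefficient of dx_i ∧ dx_j in alpha ∧ beta is (alpha_i * beta_j - alpha_j * beta_i). Collecting: alpha ∧ beta = (-y) dx ∧ dy.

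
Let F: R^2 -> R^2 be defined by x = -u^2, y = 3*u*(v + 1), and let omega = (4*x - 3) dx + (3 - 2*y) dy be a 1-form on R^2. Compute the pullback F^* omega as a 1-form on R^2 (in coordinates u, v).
F^* omega = (8*u^3 - 18*u*v^2 - 36*u*v - 12*u + 9*v + 9) du + (9*u*(-2*u*v - 2*u + 1)) dv

Using F^*(f dg) = (f ∘ F) d(g ∘ F), substitute each coordinate x_i by F_i(u, v) in f_i, and replace dx_i by d F_i = (∂F_i/∂u) du + (∂F_i/∂v) dv.
  For the x component: f_1(F) = -4*u^2 - 3; d F_1 = (-2*u) du + (0) dv
  For the y component: f_2(F) = -6*u*v - 6*u + 3; d F_2 = (3*v + 3) du + (3*u) dv
Combining and collecting du, dv coefficients:
  coeff of du: 8*u^3 - 18*u*v^2 - 36*u*v - 12*u + 9*v + 9
  coeff of dv: 9*u*(-2*u*v - 2*u + 1)
F^* omega = (8*u^3 - 18*u*v^2 - 36*u*v - 12*u + 9*v + 9) du + (9*u*(-2*u*v - 2*u + 1)) dv.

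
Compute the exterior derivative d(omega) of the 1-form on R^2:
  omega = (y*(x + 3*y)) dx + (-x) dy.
d(omega) = (-x - 6*y - 1) dx ∧ dy

For a 1-form omega = sum_i f_i dx_i, the exterior derivative is
  d(omega) = sum_{i < j} (∂f_j/∂x_i - ∂f_i/∂x_j) dx_i ∧ dx_j.
  coefficient of dx ∧ dy: ∂f_2/∂x - ∂f_1/∂y = ∂(-x)/∂x - ∂(y*(x + 3*y))/∂y = -x - 6*y - 1
Assembling: d(omega) = (-x - 6*y - 1) dx ∧ dy.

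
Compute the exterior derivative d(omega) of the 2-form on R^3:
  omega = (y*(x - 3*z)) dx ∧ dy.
d(omega) = (-3*y) dx ∧ dy ∧ dz

For a 2-form omega = sum_{i<j} g_{ij} dx_i ∧ dx_j, the exterior derivative is
  d(omega) = sum_{i<j} d(g_{ij}) ∧ dx_i ∧ dx_j = sum_{i<j, k} (∂g_{ij}/∂x_k) dx_k ∧ dx_i ∧ dx_j.
Expand each term, using dx_k ∧ dx_i ∧ dx_j = sgn(permutation) dx_{(a)} ∧ dx_{(b)} ∧ dx_{(c)} with (a < b < c) sorted:
  d(y*(x - 3*z)) includes (∂/∂z)(y*(x - 3*z)) dz = (-3*y) dz, which multiplied by dx ∧ dy gives (-3*y) dx ∧ dy ∧ dz
Collecting like 3-forms: d(omega) = (-3*y) dx ∧ dy ∧ dz.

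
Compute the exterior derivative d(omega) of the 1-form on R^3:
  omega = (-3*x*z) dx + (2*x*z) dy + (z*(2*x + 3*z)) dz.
d(omega) = (2*z) dx ∧ dy + (3*x + 2*z) dx ∧ dz + (-2*x) dy ∧ dz

For a 1-form omega = sum_i f_i dx_i, the exterior derivative is
  d(omega) = sum_{i < j} (∂f_j/∂x_i - ∂f_i/∂x_j) dx_i ∧ dx_j.
  coefficient of dx ∧ dy: ∂f_2/∂x - ∂f_1/∂y = ∂(2*x*z)/∂x - ∂(-3*x*z)/∂y = 2*z
  coefficient of dx ∧ dz: ∂f_3/∂x - ∂f_1/∂z = ∂(z*(2*x + 3*z))/∂x - ∂(-3*x*z)/∂z = 3*x + 2*z
  coefficient of dy ∧ dz: ∂f_3/∂y - ∂f_2/∂z = ∂(z*(2*x + 3*z))/∂y - ∂(2*x*z)/∂z = -2*x
Assembling: d(omega) = (2*z) dx ∧ dy + (3*x + 2*z) dx ∧ dz + (-2*x) dy ∧ dz.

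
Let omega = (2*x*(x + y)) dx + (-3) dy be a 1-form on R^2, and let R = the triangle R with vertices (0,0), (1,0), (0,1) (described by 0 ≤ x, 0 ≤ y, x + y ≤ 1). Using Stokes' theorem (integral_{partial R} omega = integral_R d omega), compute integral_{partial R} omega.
integral_(partial R) omega = -1/3

Stokes: integral_partial_R omega = integral_R d omega with d omega = (∂Q/∂x - ∂P/∂y) dx ∧ dy.
  ∂Q/∂x = 0
  ∂P/∂y = 2*x
  integrand = ∂Q/∂x - ∂P/∂y = -2*x.
Integrating over R: integral_0^1 integral_0^{1-x} (-2*x) dy dx = -1/3.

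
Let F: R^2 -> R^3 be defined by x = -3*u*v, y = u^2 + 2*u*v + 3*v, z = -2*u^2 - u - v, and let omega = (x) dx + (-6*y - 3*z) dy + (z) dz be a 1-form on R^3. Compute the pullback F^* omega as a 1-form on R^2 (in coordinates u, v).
F^* omega = (8*u^3 - 24*u^2*v + 12*u^2 - 15*u*v^2 - 20*u*v + u - 30*v^2 + v) du + (-15*u^2*v + 8*u^2 - 66*u*v + 10*u - 44*v) dv

Using F^*(f dg) = (f ∘ F) d(g ∘ F), substitute each coordinate x_i by F_i(u, v) in f_i, and replace dx_i by d F_i = (∂F_i/∂u) du + (∂F_i/∂v) dv.
  For the x component: f_1(F) = -3*u*v; d F_1 = (-3*v) du + (-3*u) dv
  For the y component: f_2(F) = -12*u*v + 3*u - 15*v; d F_2 = (2*u + 2*v) du + (2*u + 3) dv
  For the z component: f_3(F) = -2*u^2 - u - v; d F_3 = (-4*u - 1) du + (-1) dv
Combining and collecting du, dv coefficients:
  coeff of du: 8*u^3 - 24*u^2*v + 12*u^2 - 15*u*v^2 - 20*u*v + u - 30*v^2 + v
  coeff of dv: -15*u^2*v + 8*u^2 - 66*u*v + 10*u - 44*v
F^* omega = (8*u^3 - 24*u^2*v + 12*u^2 - 15*u*v^2 - 20*u*v + u - 30*v^2 + v) du + (-15*u^2*v + 8*u^2 - 66*u*v + 10*u - 44*v) dv.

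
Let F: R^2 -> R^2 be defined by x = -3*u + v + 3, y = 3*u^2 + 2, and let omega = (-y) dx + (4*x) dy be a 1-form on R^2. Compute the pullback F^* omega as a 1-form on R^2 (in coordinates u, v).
F^* omega = (-63*u^2 + 24*u*v + 72*u + 6) du + (-3*u^2 - 2) dv

Using F^*(f dg) = (f ∘ F) d(g ∘ F), substitute each coordinate x_i by F_i(u, v) in f_i, and replace dx_i by d F_i = (∂F_i/∂u) du + (∂F_i/∂v) dv.
  For the x component: f_1(F) = -3*u^2 - 2; d F_1 = (-3) du + (1) dv
  For the y component: f_2(F) = -12*u + 4*v + 12; d F_2 = (6*u) du + (0) dv
Combining and collecting du, dv coefficients:
  coeff of du: -63*u^2 + 24*u*v + 72*u + 6
  coeff of dv: -3*u^2 - 2
F^* omega = (-63*u^2 + 24*u*v + 72*u + 6) du + (-3*u^2 - 2) dv.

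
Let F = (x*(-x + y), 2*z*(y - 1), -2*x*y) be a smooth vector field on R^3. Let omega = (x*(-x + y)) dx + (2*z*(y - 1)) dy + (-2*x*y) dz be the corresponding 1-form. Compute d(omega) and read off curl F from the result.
d(omega) = (-2*x - 2*y + 2) dy ∧ dz + (2*y) dz ∧ dx + (-x) dx ∧ dy; curl F = (-2*x - 2*y + 2, 2*y, -x)

d omega = sum_{i<j} (∂f_j/∂x_i - ∂f_i/∂x_j) dx_i ∧ dx_j. Under the identification (dy ∧ dz, dz ∧ dx, dx ∧ dy) ↔ (e_x, e_y, e_z), the coefficients are exactly the components of curl F. Compute:
  ∂R/∂y - ∂Q/∂z = (-2*x) - (2*y - 2) = -2*x - 2*y + 2
  ∂P/∂z - ∂R/∂x = (0) - (-2*y) = 2*y
  ∂Q/∂x - ∂P/∂y = (0) - (x) = -x.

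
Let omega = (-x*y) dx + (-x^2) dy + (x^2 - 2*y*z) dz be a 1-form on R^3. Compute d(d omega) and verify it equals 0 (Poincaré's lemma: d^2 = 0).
d(d omega) = 0

Step 1: d omega = sum_{i<j} (∂f_j/∂x_i - ∂f_i/∂x_j) dx_i ∧ dx_j:
  coeff of dx ∧ dy: -x
  coeff of dx ∧ dz: 2*x
  coeff of dy ∧ dz: -2*z
Step 2: Apply d again to each 2-form coefficient. The only possible 3-form in R^3 is dx ∧ dy ∧ dz, with coefficient
  ∂(coeff of dy∧dz)/∂x - ∂(coeff of dx∧dz)/∂y + ∂(coeff of dx∧dy)/∂z
  = ∂/∂x (-2*z) - ∂/∂y (2*x) + ∂/∂z (-x).
Each of these terms simplifies to sums of mixed partials that cancel in pairs. The result is 0 (by equality of mixed partials for smooth functions — Schwarz / Clairaut).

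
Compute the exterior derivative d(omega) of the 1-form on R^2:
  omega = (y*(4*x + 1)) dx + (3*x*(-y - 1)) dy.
d(omega) = (-4*x - 3*y - 4) dx ∧ dy

For a 1-form omega = sum_i f_i dx_i, the exterior derivative is
  d(omega) = sum_{i < j} (∂f_j/∂x_i - ∂f_i/∂x_j) dx_i ∧ dx_j.
  coefficient of dx ∧ dy: ∂f_2/∂x - ∂f_1/∂y = ∂(3*x*(-y - 1))/∂x - ∂(y*(4*x + 1))/∂y = -4*x - 3*y - 4
Assembling: d(omega) = (-4*x - 3*y - 4) dx ∧ dy.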